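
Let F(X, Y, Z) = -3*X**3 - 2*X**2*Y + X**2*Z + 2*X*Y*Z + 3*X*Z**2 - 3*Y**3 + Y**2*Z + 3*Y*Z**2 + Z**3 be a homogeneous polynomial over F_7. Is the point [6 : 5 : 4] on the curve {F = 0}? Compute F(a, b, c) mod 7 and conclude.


F(6,5,4) ≡ 1 (mod 7); P is NOT on the curve.

Evaluate F(6, 5, 4) term-by-term (mod 7).
  -3*X**3 ↦ -3·216·1·1 = -648
  -2*X**2*Y ↦ -2·36·5·1 = -360
  X**2*Z ↦ 1·36·1·4 = 144
  2*X*Y*Z ↦ 2·6·5·4 = 240
  3*X*Z**2 ↦ 3·6·1·16 = 288
  -3*Y**3 ↦ -3·1·125·1 = -375
  Y**2*Z ↦ 1·1·25·4 = 100
  3*Y*Z**2 ↦ 3·1·5·16 = 240
  Z**3 ↦ 1·1·1·64 = 64
Sum: F(6, 5, 4) = (-648) + (-360) + (144) + (240) + (288) + (-375) + (100) + (240) + (64) = -307.
Reducing mod 7: -307 ≡ 1 (mod 7).
Since F(a, b, c) ≡ 1 ≠ 0 (mod 7), P does NOT lie on the curve.


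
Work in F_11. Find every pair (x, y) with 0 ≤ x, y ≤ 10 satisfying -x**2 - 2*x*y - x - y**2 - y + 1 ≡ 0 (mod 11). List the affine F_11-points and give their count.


Affine F_11-points: {(0, 3), (0, 7), (1, 2), (1, 6), (2, 1), (2, 5), (3, 0), (3, 4), (4, 3), (4, 10), (5, 2), (5, 9), (6, 1), (6, 8), (7, 0), (7, 7), (8, 6), (8, 10), (9, 5), (9, 9), (10, 4), (10, 8)}; count = 22.

For each of the 121 pairs (x, y) ∈ F_11², evaluate f(x, y) mod 11. Record the zeros.
  x = 0: [0↦1, 1↦10, 2↦6, 3↦0, 4↦3, 5↦4, 6↦3, 7↦0, 8↦6, 9↦10, 10↦1]  zeros at y ∈ {3, 7}
  x = 1: [0↦10, 1↦6, 2↦0, 3↦3, 4↦4, 5↦3, 6↦0, 7↦6, 8↦10, 9↦1, 10↦1]  zeros at y ∈ {2, 6}
  x = 2: [0↦6, 1↦0, 2↦3, 3↦4, 4↦3, 5↦0, 6↦6, 7↦10, 8↦1, 9↦1, 10↦10]  zeros at y ∈ {1, 5}
  x = 3: [0↦0, 1↦3, 2↦4, 3↦3, 4↦0, 5↦6, 6↦10, 7↦1, 8↦1, 9↦10, 10↦6]  zeros at y ∈ {0, 4}
  x = 4: [0↦3, 1↦4, 2↦3, 3↦0, 4↦6, 5↦10, 6↦1, 7↦1, 8↦10, 9↦6, 10↦0]  zeros at y ∈ {3, 10}
  x = 5: [0↦4, 1↦3, 2↦0, 3↦6, 4↦10, 5↦1, 6↦1, 7↦10, 8↦6, 9↦0, 10↦3]  zeros at y ∈ {2, 9}
  x = 6: [0↦3, 1↦0, 2↦6, 3↦10, 4↦1, 5↦1, 6↦10, 7↦6, 8↦0, 9↦3, 10↦4]  zeros at y ∈ {1, 8}
  x = 7: [0↦0, 1↦6, 2↦10, 3↦1, 4↦1, 5↦10, 6↦6, 7↦0, 8↦3, 9↦4, 10↦3]  zeros at y ∈ {0, 7}
  x = 8: [0↦6, 1↦10, 2↦1, 3↦1, 4↦10, 5↦6, 6↦0, 7↦3, 8↦4, 9↦3, 10↦0]  zeros at y ∈ {6, 10}
  x = 9: [0↦10, 1↦1, 2↦1, 3↦10, 4↦6, 5↦0, 6↦3, 7↦4, 8↦3, 9↦0, 10↦6]  zeros at y ∈ {5, 9}
  x = 10: [0↦1, 1↦1, 2↦10, 3↦6, 4↦0, 5↦3, 6↦4, 7↦3, 8↦0, 9↦6, 10↦10]  zeros at y ∈ {4, 8}
Collecting zeros: affine points = {(0, 3), (0, 7), (1, 2), (1, 6), (2, 1), (2, 5), (3, 0), (3, 4), (4, 3), (4, 10), (5, 2), (5, 9), (6, 1), (6, 8), (7, 0), (7, 7), (8, 6), (8, 10), (9, 5), (9, 9), (10, 4), (10, 8)}.
Total count |C(F_11)_aff| = 22.


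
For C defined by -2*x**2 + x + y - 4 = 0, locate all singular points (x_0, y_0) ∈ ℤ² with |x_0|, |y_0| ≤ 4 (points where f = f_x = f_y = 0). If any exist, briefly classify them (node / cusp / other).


No singular points in the scanned grid; C is smooth there.

Compute partial derivatives:
  f_x = 1 - 4*x.
  f_y = 1.
f_y = 1 is a nonzero constant, so f_y never vanishes: no point (x, y) can satisfy f = f_x = f_y = 0. In particular no (x, y) ∈ {−4, ..., 4}² is singular; the curve is smooth.


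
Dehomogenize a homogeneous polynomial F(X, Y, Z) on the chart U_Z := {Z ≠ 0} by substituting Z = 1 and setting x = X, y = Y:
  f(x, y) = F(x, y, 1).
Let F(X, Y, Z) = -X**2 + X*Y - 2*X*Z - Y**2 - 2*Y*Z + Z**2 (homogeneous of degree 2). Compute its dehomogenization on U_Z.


f(x, y) = -x**2 + x*y - 2*x - y**2 - 2*y + 1

On U_Z we set Z = 1. Each monomial c·X^i·Y^j·Z^k in F becomes c·x^i·y^j·1^k = c·x^i·y^j.
Substituting Z = 1: F(X, Y, 1) = -x**2 + x*y - 2*x - y**2 - 2*y + 1.
Note: deg(f) ≤ deg(F) = 2; strict inequality happens when F is divisible by Z (lost terms).


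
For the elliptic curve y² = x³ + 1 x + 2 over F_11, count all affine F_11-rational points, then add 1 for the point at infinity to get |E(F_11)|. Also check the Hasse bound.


Affine points = {(1, 2), (1, 9), (2, 1), (2, 10), (4, 2), (4, 9), (5, 0), (6, 2), (6, 9), (7, 0), (8, 4), (8, 7), (9, 5), (9, 6), (10, 0)}; affine count = 15; |E(F_11)| = 16.

Discriminant check: Δ ∝ 4a³ + 27b² = 4·1³ + 27·2² = 4·1 + 27·4 ≡ 2 (mod 11). Nonzero ⇒ E is nonsingular.
For each x ∈ F_11, compute rhs = x³ + 1·x + 2 mod 11, then count y ∈ F_11 with y² ≡ rhs.
  x = 0: rhs = 2, matching y values: none (0 points).
  x = 1: rhs = 4, matching y values: 2, 9 (2 points).
  x = 2: rhs = 1, matching y values: 1, 10 (2 points).
  x = 3: rhs = 10, matching y values: none (0 points).
  x = 4: rhs = 4, matching y values: 2, 9 (2 points).
  x = 5: rhs = 0, matching y values: 0 (1 points).
  x = 6: rhs = 4, matching y values: 2, 9 (2 points).
  x = 7: rhs = 0, matching y values: 0 (1 points).
  x = 8: rhs = 5, matching y values: 4, 7 (2 points).
  x = 9: rhs = 3, matching y values: 5, 6 (2 points).
  x = 10: rhs = 0, matching y values: 0 (1 points).
Total affine count: 15.
Full point count |E(F_11)| = 15 + 1 = 16.
Hasse bound: |16 − (11+1)| = |4| = 4 ≤ 2√11 ≈ 6.6332 ✓.


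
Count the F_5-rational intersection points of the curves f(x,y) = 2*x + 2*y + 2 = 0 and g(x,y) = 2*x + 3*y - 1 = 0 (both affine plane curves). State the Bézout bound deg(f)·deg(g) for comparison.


Common zeros: {(1, 3)}; count = 1; Bézout bound = 1.

deg(f) = 1, deg(g) = 1, so Bézout bound = 1.
Scan x ∈ F_5. For each x, list the y ∈ F_5 with f(x, y) ≡ 0 and those with g(x, y) ≡ 0 (mod 5); the common zeros in that column are the intersection.
  x = 0: f ≡ 0 at y ∈ {4}; g ≡ 0 at y ∈ {2}; common: ∅.
  x = 1: f ≡ 0 at y ∈ {3}; g ≡ 0 at y ∈ {3}; common: {3}.
  x = 2: f ≡ 0 at y ∈ {2}; g ≡ 0 at y ∈ {4}; common: ∅.
  x = 3: f ≡ 0 at y ∈ {1}; g ≡ 0 at y ∈ {0}; common: ∅.
  x = 4: f ≡ 0 at y ∈ {0}; g ≡ 0 at y ∈ {1}; common: ∅.
Collecting: common zeros = {(1, 3)}, so the count is 1.
Comparison with the Bézout bound: 1 ≤ 1 = deg(f)·deg(g), as expected for curves with no common component (the bound is attained).


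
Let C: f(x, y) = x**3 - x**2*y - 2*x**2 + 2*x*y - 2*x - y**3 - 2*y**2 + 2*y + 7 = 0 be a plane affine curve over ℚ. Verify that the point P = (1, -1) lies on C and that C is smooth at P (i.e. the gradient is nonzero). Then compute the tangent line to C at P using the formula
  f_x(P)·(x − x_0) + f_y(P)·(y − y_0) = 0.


Tangent line at P: -3*x + 4*y + 7 = 0.

Step 1: f(1, -1) = 0, so P lies on C.
Step 2: partial derivatives
  f_x(x, y) = 3*x**2 - 2*x*y - 4*x + 2*y - 2, f_y(x, y) = -x**2 + 2*x - 3*y**2 - 4*y + 2.
  f_x(P) = -3, f_y(P) = 4 (gradient nonzero, so P is smooth).
Step 3: tangent line at P: -3·(x − 1) + 4·(y − -1) = 0.
Expanding: -3*x + 4*y + 7 = 0.


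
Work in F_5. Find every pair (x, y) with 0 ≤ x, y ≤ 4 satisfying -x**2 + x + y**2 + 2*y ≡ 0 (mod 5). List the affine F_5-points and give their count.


Affine F_5-points: {(0, 0), (0, 3), (1, 0), (1, 3)}; count = 4.

For each of the 25 pairs (x, y) ∈ F_5², evaluate f(x, y) mod 5. Record the zeros.
  x = 0: [0↦0, 1↦3, 2↦3, 3↦0, 4↦4]  zeros at y ∈ {0, 3}
  x = 1: [0↦0, 1↦3, 2↦3, 3↦0, 4↦4]  zeros at y ∈ {0, 3}
  x = 2: [0↦3, 1↦1, 2↦1, 3↦3, 4↦2]  zeros at y ∈ ∅
  x = 3: [0↦4, 1↦2, 2↦2, 3↦4, 4↦3]  zeros at y ∈ ∅
  x = 4: [0↦3, 1↦1, 2↦1, 3↦3, 4↦2]  zeros at y ∈ ∅
Collecting zeros: affine points = {(0, 0), (0, 3), (1, 0), (1, 3)}.
Total count |C(F_5)_aff| = 4.


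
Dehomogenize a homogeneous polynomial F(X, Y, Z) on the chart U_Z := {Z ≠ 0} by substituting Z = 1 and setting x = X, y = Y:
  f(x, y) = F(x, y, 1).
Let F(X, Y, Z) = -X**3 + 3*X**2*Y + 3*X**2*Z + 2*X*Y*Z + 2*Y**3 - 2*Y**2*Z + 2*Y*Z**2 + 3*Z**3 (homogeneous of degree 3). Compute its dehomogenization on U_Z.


f(x, y) = -x**3 + 3*x**2*y + 3*x**2 + 2*x*y + 2*y**3 - 2*y**2 + 2*y + 3

On U_Z we set Z = 1. Each monomial c·X^i·Y^j·Z^k in F becomes c·x^i·y^j·1^k = c·x^i·y^j.
Substituting Z = 1: F(X, Y, 1) = -x**3 + 3*x**2*y + 3*x**2 + 2*x*y + 2*y**3 - 2*y**2 + 2*y + 3.
Note: deg(f) ≤ deg(F) = 3; strict inequality happens when F is divisible by Z (lost terms).


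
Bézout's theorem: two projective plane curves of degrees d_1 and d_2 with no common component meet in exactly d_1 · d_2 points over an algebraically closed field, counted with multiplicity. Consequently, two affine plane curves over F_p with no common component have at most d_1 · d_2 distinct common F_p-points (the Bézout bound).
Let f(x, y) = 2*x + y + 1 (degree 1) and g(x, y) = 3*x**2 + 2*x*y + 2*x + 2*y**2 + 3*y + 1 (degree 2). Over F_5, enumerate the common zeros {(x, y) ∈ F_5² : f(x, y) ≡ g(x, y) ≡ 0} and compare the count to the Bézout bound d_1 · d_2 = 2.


Common zeros: {(0, 4), (4, 1)}; count = 2; Bézout bound = 2.

deg(f) = 1, deg(g) = 2, so Bézout bound = 2.
Scan x ∈ F_5. For each x, list the y ∈ F_5 with f(x, y) ≡ 0 and those with g(x, y) ≡ 0 (mod 5); the common zeros in that column are the intersection.
  x = 0: f ≡ 0 at y ∈ {4}; g ≡ 0 at y ∈ {2, 4}; common: {4}.
  x = 1: f ≡ 0 at y ∈ {2}; g ≡ 0 at y ∈ ∅; common: ∅.
  x = 2: f ≡ 0 at y ∈ {0}; g ≡ 0 at y ∈ ∅; common: ∅.
  x = 3: f ≡ 0 at y ∈ {3}; g ≡ 0 at y ∈ {1, 2}; common: ∅.
  x = 4: f ≡ 0 at y ∈ {1}; g ≡ 0 at y ∈ {1}; common: {1}.
Collecting: common zeros = {(0, 4), (4, 1)}, so the count is 2.
Comparison with the Bézout bound: 2 ≤ 2 = deg(f)·deg(g), as expected for curves with no common component (the bound is attained).


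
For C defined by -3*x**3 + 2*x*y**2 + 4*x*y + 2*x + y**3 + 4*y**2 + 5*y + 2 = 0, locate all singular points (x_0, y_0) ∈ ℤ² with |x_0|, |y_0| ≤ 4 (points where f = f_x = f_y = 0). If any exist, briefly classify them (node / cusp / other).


Singular points: {(0, -1)}; classification: cusp.

Compute partial derivatives:
  f_x = -9*x**2 + 2*y**2 + 4*y + 2.
  f_y = 4*x*y + 4*x + 3*y**2 + 8*y + 5.
Scan x_0 ∈ {−4, ..., 4}. For each x_0, f_y(x_0, y) is a polynomial in y; find its integer roots y ∈ {−4, ..., 4}, then test f_x and f at those candidates.
  x = -4: f_y(-4, y) = 3*y**2 - 8*y - 11; vanishes at y ∈ {-1}. (-4, -1): f_x = -144 ≠ 0.
  x = -3: f_y(-3, y) = 3*y**2 - 4*y - 7; vanishes at y ∈ {-1}. (-3, -1): f_x = -81 ≠ 0.
  x = -2: f_y(-2, y) = 3*y**2 - 3; vanishes at y ∈ {-1, 1}. (-2, -1): f_x = -36 ≠ 0; (-2, 1): f_x = -28 ≠ 0.
  x = -1: f_y(-1, y) = 3*y**2 + 4*y + 1; vanishes at y ∈ {-1}. (-1, -1): f_x = -9 ≠ 0.
  x = 0: f_y(0, y) = 3*y**2 + 8*y + 5; vanishes at y ∈ {-1}. (0, -1): f_x = 0, f = 0 — SINGULAR.
  x = 1: f_y(1, y) = 3*y**2 + 12*y + 9; vanishes at y ∈ {-3, -1}. (1, -3): f_x = -1 ≠ 0; (1, -1): f_x = -9 ≠ 0.
  x = 2: f_y(2, y) = 3*y**2 + 16*y + 13; vanishes at y ∈ {-1}. (2, -1): f_x = -36 ≠ 0.
  x = 3: f_y(3, y) = 3*y**2 + 20*y + 17; vanishes at y ∈ {-1}. (3, -1): f_x = -81 ≠ 0.
  x = 4: f_y(4, y) = 3*y**2 + 24*y + 21; vanishes at y ∈ {-1}. (4, -1): f_x = -144 ≠ 0.
Only singular point on the grid: (0, -1).
Classify: substitute x = 0 + u, y = -1 + v and expand: f = -3*u**3 + 2*u*v**2 + v**3 + v**2.
No constant or linear terms (consistent with a singular point). Quadratic part: v**2. Cubic part: -3*u**3 + 2*u*v**2 + v**3.
The quadratic part v**2 is a perfect square, so there is a single (double) tangent line v = 0, i.e. y = -1. Restricting the cubic part to that line (v = 0) leaves -3*u**3 ≠ 0, so f is not divisible by v and the branch is v² ≈ 3*u**3 to lowest order — this is a cusp.
Classification: cusp.


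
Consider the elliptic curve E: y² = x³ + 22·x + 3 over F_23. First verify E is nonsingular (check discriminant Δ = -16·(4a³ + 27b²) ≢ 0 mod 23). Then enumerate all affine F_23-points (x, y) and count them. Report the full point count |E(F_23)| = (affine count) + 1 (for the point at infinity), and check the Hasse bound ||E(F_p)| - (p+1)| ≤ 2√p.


Affine points = {(0, 7), (0, 16), (1, 7), (1, 16), (2, 3), (2, 20), (3, 2), (3, 21), (5, 10), (5, 13), (6, 11), (6, 12), (8, 1), (8, 22), (10, 2), (10, 21), (11, 9), (11, 14), (13, 5), (13, 18), (16, 9), (16, 14), (17, 0), (19, 9), (19, 14), (20, 5), (20, 18), (22, 7), (22, 16)}; affine count = 29; |E(F_23)| = 30.

Discriminant check: Δ ∝ 4a³ + 27b² = 4·22³ + 27·3² = 4·10648 + 27·9 ≡ 9 (mod 23). Nonzero ⇒ E is nonsingular.
For each x ∈ F_23, compute rhs = x³ + 22·x + 3 mod 23, then count y ∈ F_23 with y² ≡ rhs.
  x = 0: rhs = 3, matching y values: 7, 16 (2 points).
  x = 1: rhs = 3, matching y values: 7, 16 (2 points).
  x = 2: rhs = 9, matching y values: 3, 20 (2 points).
  x = 3: rhs = 4, matching y values: 2, 21 (2 points).
  x = 4: rhs = 17, matching y values: none (0 points).
  x = 5: rhs = 8, matching y values: 10, 13 (2 points).
  x = 6: rhs = 6, matching y values: 11, 12 (2 points).
  x = 7: rhs = 17, matching y values: none (0 points).
  x = 8: rhs = 1, matching y values: 1, 22 (2 points).
  x = 9: rhs = 10, matching y values: none (0 points).
  x = 10: rhs = 4, matching y values: 2, 21 (2 points).
  x = 11: rhs = 12, matching y values: 9, 14 (2 points).
  x = 12: rhs = 17, matching y values: none (0 points).
  x = 13: rhs = 2, matching y values: 5, 18 (2 points).
  x = 14: rhs = 19, matching y values: none (0 points).
  x = 15: rhs = 5, matching y values: none (0 points).
  x = 16: rhs = 12, matching y values: 9, 14 (2 points).
  x = 17: rhs = 0, matching y values: 0 (1 points).
  x = 18: rhs = 21, matching y values: none (0 points).
  x = 19: rhs = 12, matching y values: 9, 14 (2 points).
  x = 20: rhs = 2, matching y values: 5, 18 (2 points).
  x = 21: rhs = 20, matching y values: none (0 points).
  x = 22: rhs = 3, matching y values: 7, 16 (2 points).
Total affine count: 29.
Full point count |E(F_23)| = 29 + 1 = 30.
Hasse bound: |30 − (23+1)| = |6| = 6 ≤ 2√23 ≈ 9.5917 ✓.


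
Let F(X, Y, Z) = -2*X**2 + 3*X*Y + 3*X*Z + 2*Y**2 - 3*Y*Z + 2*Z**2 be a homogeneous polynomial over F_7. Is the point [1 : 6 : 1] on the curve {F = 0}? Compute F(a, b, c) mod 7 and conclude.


F(1,6,1) ≡ 5 (mod 7); P is NOT on the curve.

Evaluate F(1, 6, 1) term-by-term (mod 7).
  -2*X**2 ↦ -2·1·1·1 = -2
  3*X*Y ↦ 3·1·6·1 = 18
  3*X*Z ↦ 3·1·1·1 = 3
  2*Y**2 ↦ 2·1·36·1 = 72
  -3*Y*Z ↦ -3·1·6·1 = -18
  2*Z**2 ↦ 2·1·1·1 = 2
Sum: F(1, 6, 1) = (-2) + (18) + (3) + (72) + (-18) + (2) = 75.
Reducing mod 7: 75 ≡ 5 (mod 7).
Since F(a, b, c) ≡ 5 ≠ 0 (mod 7), P does NOT lie on the curve.


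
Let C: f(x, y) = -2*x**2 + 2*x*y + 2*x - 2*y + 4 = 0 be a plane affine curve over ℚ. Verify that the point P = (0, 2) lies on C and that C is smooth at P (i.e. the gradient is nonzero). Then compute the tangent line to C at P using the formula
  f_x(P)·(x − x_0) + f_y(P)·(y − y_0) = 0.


Tangent line at P: 6*x - 2*y + 4 = 0.

Step 1: f(0, 2) = 0, so P lies on C.
Step 2: partial derivatives
  f_x(x, y) = -4*x + 2*y + 2, f_y(x, y) = 2*x - 2.
  f_x(P) = 6, f_y(P) = -2 (gradient nonzero, so P is smooth).
Step 3: tangent line at P: 6·(x − 0) + -2·(y − 2) = 0.
Expanding: 6*x - 2*y + 4 = 0.


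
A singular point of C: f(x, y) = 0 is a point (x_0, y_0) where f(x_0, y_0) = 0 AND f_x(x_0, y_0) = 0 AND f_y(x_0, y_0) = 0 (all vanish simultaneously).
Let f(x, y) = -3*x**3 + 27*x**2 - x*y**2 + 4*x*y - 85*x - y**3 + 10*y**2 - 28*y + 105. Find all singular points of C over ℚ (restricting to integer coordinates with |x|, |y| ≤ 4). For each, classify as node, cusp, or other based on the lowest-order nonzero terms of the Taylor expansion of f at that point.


Singular points: {(3, 2)}; classification: cusp.

Compute partial derivatives:
  f_x = -9*x**2 + 54*x - y**2 + 4*y - 85.
  f_y = -2*x*y + 4*x - 3*y**2 + 20*y - 28.
Scan x_0 ∈ {−4, ..., 4}. For each x_0, f_y(x_0, y) is a polynomial in y; find its integer roots y ∈ {−4, ..., 4}, then test f_x and f at those candidates.
  x = -4: f_y(-4, y) = -3*y**2 + 28*y - 44; vanishes at y ∈ {2}. (-4, 2): f_x = -441 ≠ 0.
  x = -3: f_y(-3, y) = -3*y**2 + 26*y - 40; vanishes at y ∈ {2}. (-3, 2): f_x = -324 ≠ 0.
  x = -2: f_y(-2, y) = -3*y**2 + 24*y - 36; vanishes at y ∈ {2}. (-2, 2): f_x = -225 ≠ 0.
  x = -1: f_y(-1, y) = -3*y**2 + 22*y - 32; vanishes at y ∈ {2}. (-1, 2): f_x = -144 ≠ 0.
  x = 0: f_y(0, y) = -3*y**2 + 20*y - 28; vanishes at y ∈ {2}. (0, 2): f_x = -81 ≠ 0.
  x = 1: f_y(1, y) = -3*y**2 + 18*y - 24; vanishes at y ∈ {2, 4}. (1, 2): f_x = -36 ≠ 0; (1, 4): f_x = -40 ≠ 0.
  x = 2: f_y(2, y) = -3*y**2 + 16*y - 20; vanishes at y ∈ {2}. (2, 2): f_x = -9 ≠ 0.
  x = 3: f_y(3, y) = -3*y**2 + 14*y - 16; vanishes at y ∈ {2}. (3, 2): f_x = 0, f = 0 — SINGULAR.
  x = 4: f_y(4, y) = -3*y**2 + 12*y - 12; vanishes at y ∈ {2}. (4, 2): f_x = -9 ≠ 0.
Only singular point on the grid: (3, 2).
Classify: substitute x = 3 + u, y = 2 + v and expand: f = -3*u**3 - u*v**2 - v**3 + v**2.
No constant or linear terms (consistent with a singular point). Quadratic part: v**2. Cubic part: -3*u**3 - u*v**2 - v**3.
The quadratic part v**2 is a perfect square, so there is a single (double) tangent line v = 0, i.e. y = 2. Restricting the cubic part to that line (v = 0) leaves -3*u**3 ≠ 0, so f is not divisible by v and the branch is v² ≈ 3*u**3 to lowest order — this is a cusp.
Classification: cusp.


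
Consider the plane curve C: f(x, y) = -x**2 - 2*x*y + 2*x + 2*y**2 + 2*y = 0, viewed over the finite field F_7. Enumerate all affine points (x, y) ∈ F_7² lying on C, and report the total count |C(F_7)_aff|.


Affine F_7-points: {(0, 0), (0, 6), (2, 0), (2, 1), (4, 4), (4, 6), (5, 1), (5, 3)}; count = 8.

For each of the 49 pairs (x, y) ∈ F_7², evaluate f(x, y) mod 7. Record the zeros.
  x = 0: [0↦0, 1↦4, 2↦5, 3↦3, 4↦5, 5↦4, 6↦0]  zeros at y ∈ {0, 6}
  x = 1: [0↦1, 1↦3, 2↦2, 3↦5, 4↦5, 5↦2, 6↦3]  zeros at y ∈ ∅
  x = 2: [0↦0, 1↦0, 2↦4, 3↦5, 4↦3, 5↦5, 6↦4]  zeros at y ∈ {0, 1}
  x = 3: [0↦4, 1↦2, 2↦4, 3↦3, 4↦6, 5↦6, 6↦3]  zeros at y ∈ ∅
  x = 4: [0↦6, 1↦2, 2↦2, 3↦6, 4↦0, 5↦5, 6↦0]  zeros at y ∈ {4, 6}
  x = 5: [0↦6, 1↦0, 2↦5, 3↦0, 4↦6, 5↦2, 6↦2]  zeros at y ∈ {1, 3}
  x = 6: [0↦4, 1↦3, 2↦6, 3↦6, 4↦3, 5↦4, 6↦2]  zeros at y ∈ ∅
Collecting zeros: affine points = {(0, 0), (0, 6), (2, 0), (2, 1), (4, 4), (4, 6), (5, 1), (5, 3)}.
Total count |C(F_7)_aff| = 8.


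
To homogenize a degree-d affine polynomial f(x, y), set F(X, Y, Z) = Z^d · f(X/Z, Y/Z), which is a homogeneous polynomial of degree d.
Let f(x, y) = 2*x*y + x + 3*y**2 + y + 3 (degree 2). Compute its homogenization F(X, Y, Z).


F(X, Y, Z) = 2*X*Y + X*Z + 3*Y**2 + Y*Z + 3*Z**2

deg(f) = 2.
Substitute x = X/Z, y = Y/Z into f, then multiply by Z^2.
  monomial 2·x^1·y^1 ↦ 2·X^1·Y^1·Z^0.
  monomial 1·x^1·y^0 ↦ 1·X^1·Y^0·Z^1.
  monomial 3·x^0·y^2 ↦ 3·X^0·Y^2·Z^0.
  monomial 1·x^0·y^1 ↦ 1·X^0·Y^1·Z^1.
  monomial 3·x^0·y^0 ↦ 3·X^0·Y^0·Z^2.
Collecting: F(X, Y, Z) = 2*X*Y + X*Z + 3*Y**2 + Y*Z + 3*Z**2.


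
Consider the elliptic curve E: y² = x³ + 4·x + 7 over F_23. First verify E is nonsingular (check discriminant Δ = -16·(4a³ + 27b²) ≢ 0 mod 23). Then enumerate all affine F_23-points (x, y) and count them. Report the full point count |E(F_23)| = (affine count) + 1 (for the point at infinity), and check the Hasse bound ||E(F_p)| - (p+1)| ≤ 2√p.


Affine points = {(1, 9), (1, 14), (2, 0), (3, 0), (4, 8), (4, 15), (9, 6), (9, 17), (10, 9), (10, 14), (11, 5), (11, 18), (12, 9), (12, 14), (13, 5), (13, 18), (14, 1), (14, 22), (16, 2), (16, 21), (18, 0), (22, 5), (22, 18)}; affine count = 23; |E(F_23)| = 24.

Discriminant check: Δ ∝ 4a³ + 27b² = 4·4³ + 27·7² = 4·64 + 27·49 ≡ 15 (mod 23). Nonzero ⇒ E is nonsingular.
For each x ∈ F_23, compute rhs = x³ + 4·x + 7 mod 23, then count y ∈ F_23 with y² ≡ rhs.
  x = 0: rhs = 7, matching y values: none (0 points).
  x = 1: rhs = 12, matching y values: 9, 14 (2 points).
  x = 2: rhs = 0, matching y values: 0 (1 points).
  x = 3: rhs = 0, matching y values: 0 (1 points).
  x = 4: rhs = 18, matching y values: 8, 15 (2 points).
  x = 5: rhs = 14, matching y values: none (0 points).
  x = 6: rhs = 17, matching y values: none (0 points).
  x = 7: rhs = 10, matching y values: none (0 points).
  x = 8: rhs = 22, matching y values: none (0 points).
  x = 9: rhs = 13, matching y values: 6, 17 (2 points).
  x = 10: rhs = 12, matching y values: 9, 14 (2 points).
  x = 11: rhs = 2, matching y values: 5, 18 (2 points).
  x = 12: rhs = 12, matching y values: 9, 14 (2 points).
  x = 13: rhs = 2, matching y values: 5, 18 (2 points).
  x = 14: rhs = 1, matching y values: 1, 22 (2 points).
  x = 15: rhs = 15, matching y values: none (0 points).
  x = 16: rhs = 4, matching y values: 2, 21 (2 points).
  x = 17: rhs = 20, matching y values: none (0 points).
  x = 18: rhs = 0, matching y values: 0 (1 points).
  x = 19: rhs = 19, matching y values: none (0 points).
  x = 20: rhs = 14, matching y values: none (0 points).
  x = 21: rhs = 14, matching y values: none (0 points).
  x = 22: rhs = 2, matching y values: 5, 18 (2 points).
Total affine count: 23.
Full point count |E(F_23)| = 23 + 1 = 24.
Hasse bound: |24 − (23+1)| = |0| = 0 ≤ 2√23 ≈ 9.5917 ✓.


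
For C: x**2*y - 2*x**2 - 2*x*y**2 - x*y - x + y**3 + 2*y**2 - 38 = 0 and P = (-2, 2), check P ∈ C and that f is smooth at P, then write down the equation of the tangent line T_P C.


Tangent line at P: -11*x + 42*y - 106 = 0.

Step 1: f(-2, 2) = 0, so P lies on C.
Step 2: partial derivatives
  f_x(x, y) = 2*x*y - 4*x - 2*y**2 - y - 1, f_y(x, y) = x**2 - 4*x*y - x + 3*y**2 + 4*y.
  f_x(P) = -11, f_y(P) = 42 (gradient nonzero, so P is smooth).
Step 3: tangent line at P: -11·(x − -2) + 42·(y − 2) = 0.
Expanding: -11*x + 42*y - 106 = 0.


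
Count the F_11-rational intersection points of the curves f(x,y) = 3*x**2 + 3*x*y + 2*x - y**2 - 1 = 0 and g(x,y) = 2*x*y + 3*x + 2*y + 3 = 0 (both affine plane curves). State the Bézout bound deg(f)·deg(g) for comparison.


Common zeros: {(1, 4), (9, 4), (10, 0), (10, 8)}; count = 4; Bézout bound = 4.

deg(f) = 2, deg(g) = 2, so Bézout bound = 4.
Scan x ∈ F_11. For each x, list the y ∈ F_11 with f(x, y) ≡ 0 and those with g(x, y) ≡ 0 (mod 11); the common zeros in that column are the intersection.
  x = 0: f ≡ 0 at y ∈ ∅; g ≡ 0 at y ∈ {4}; common: ∅.
  x = 1: f ≡ 0 at y ∈ {4, 10}; g ≡ 0 at y ∈ {4}; common: {4}.
  x = 2: f ≡ 0 at y ∈ ∅; g ≡ 0 at y ∈ {4}; common: ∅.
  x = 3: f ≡ 0 at y ∈ {10}; g ≡ 0 at y ∈ {4}; common: ∅.
  x = 4: f ≡ 0 at y ∈ {0, 1}; g ≡ 0 at y ∈ {4}; common: ∅.
  x = 5: f ≡ 0 at y ∈ {2}; g ≡ 0 at y ∈ {4}; common: ∅.
  x = 6: f ≡ 0 at y ∈ ∅; g ≡ 0 at y ∈ {4}; common: ∅.
  x = 7: f ≡ 0 at y ∈ {2, 8}; g ≡ 0 at y ∈ {4}; common: ∅.
  x = 8: f ≡ 0 at y ∈ ∅; g ≡ 0 at y ∈ {4}; common: ∅.
  x = 9: f ≡ 0 at y ∈ {1, 4}; g ≡ 0 at y ∈ {4}; common: {4}.
  x = 10: f ≡ 0 at y ∈ {0, 8}; g ≡ 0 at y ∈ {0, 1, 2, 3, 4, 5, 6, 7, 8, 9, 10}; common: {0, 8}.
Collecting: common zeros = {(1, 4), (9, 4), (10, 0), (10, 8)}, so the count is 4.
Comparison with the Bézout bound: 4 ≤ 4 = deg(f)·deg(g), as expected for curves with no common component (the bound is attained).


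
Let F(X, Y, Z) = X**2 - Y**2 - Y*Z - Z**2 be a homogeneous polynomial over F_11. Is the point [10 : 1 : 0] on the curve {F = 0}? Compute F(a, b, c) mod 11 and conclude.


F(10,1,0) ≡ 0 (mod 11); P is on the curve.

Evaluate F(10, 1, 0) term-by-term (mod 11).
  X**2 ↦ 1·100·1·1 = 100
  -Y**2 ↦ -1·1·1·1 = -1
  -Y*Z ↦ -1·1·1·0 = 0
  -Z**2 ↦ -1·1·1·0 = 0
Sum: F(10, 1, 0) = (100) + (-1) + (0) + (0) = 99.
Reducing mod 11: 99 ≡ 0 (mod 11).
Since F(a, b, c) ≡ 0 (mod 11), P lies on the curve.


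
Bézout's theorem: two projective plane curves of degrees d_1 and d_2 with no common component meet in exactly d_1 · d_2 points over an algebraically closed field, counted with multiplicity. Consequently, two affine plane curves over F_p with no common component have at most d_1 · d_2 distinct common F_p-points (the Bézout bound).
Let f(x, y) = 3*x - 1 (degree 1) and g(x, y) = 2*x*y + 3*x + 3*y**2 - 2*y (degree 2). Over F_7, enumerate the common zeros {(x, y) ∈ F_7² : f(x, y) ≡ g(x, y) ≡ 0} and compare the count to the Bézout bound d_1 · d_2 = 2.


Common zeros: ∅; count = 0; Bézout bound = 2.

deg(f) = 1, deg(g) = 2, so Bézout bound = 2.
Scan x ∈ F_7. For each x, list the y ∈ F_7 with f(x, y) ≡ 0 and those with g(x, y) ≡ 0 (mod 7); the common zeros in that column are the intersection.
  x = 0: f ≡ 0 at y ∈ ∅; g ≡ 0 at y ∈ {0, 3}; common: ∅.
  x = 1: f ≡ 0 at y ∈ ∅; g ≡ 0 at y ∈ ∅; common: ∅.
  x = 2: f ≡ 0 at y ∈ ∅; g ≡ 0 at y ∈ {5, 6}; common: ∅.
  x = 3: f ≡ 0 at y ∈ ∅; g ≡ 0 at y ∈ ∅; common: ∅.
  x = 4: f ≡ 0 at y ∈ ∅; g ≡ 0 at y ∈ {1, 4}; common: ∅.
  x = 5: f ≡ 0 at y ∈ {0, 1, 2, 3, 4, 5, 6}; g ≡ 0 at y ∈ ∅; common: ∅.
  x = 6: f ≡ 0 at y ∈ ∅; g ≡ 0 at y ∈ ∅; common: ∅.
Collecting: common zeros = ∅, so the count is 0.
Comparison with the Bézout bound: 0 ≤ 2 = deg(f)·deg(g), as expected for curves with no common component (the affine F_7-count falls short of the bound because intersections may lie at infinity, over extension fields, or carry multiplicity).


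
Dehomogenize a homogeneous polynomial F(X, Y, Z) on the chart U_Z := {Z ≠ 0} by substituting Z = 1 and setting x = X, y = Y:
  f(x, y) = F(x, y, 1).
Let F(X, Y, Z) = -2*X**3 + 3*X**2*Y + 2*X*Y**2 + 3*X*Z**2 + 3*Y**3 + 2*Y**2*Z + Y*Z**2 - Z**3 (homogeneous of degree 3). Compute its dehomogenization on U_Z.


f(x, y) = -2*x**3 + 3*x**2*y + 2*x*y**2 + 3*x + 3*y**3 + 2*y**2 + y - 1

On U_Z we set Z = 1. Each monomial c·X^i·Y^j·Z^k in F becomes c·x^i·y^j·1^k = c·x^i·y^j.
Substituting Z = 1: F(X, Y, 1) = -2*x**3 + 3*x**2*y + 2*x*y**2 + 3*x + 3*y**3 + 2*y**2 + y - 1.
Note: deg(f) ≤ deg(F) = 3; strict inequality happens when F is divisible by Z (lost terms).


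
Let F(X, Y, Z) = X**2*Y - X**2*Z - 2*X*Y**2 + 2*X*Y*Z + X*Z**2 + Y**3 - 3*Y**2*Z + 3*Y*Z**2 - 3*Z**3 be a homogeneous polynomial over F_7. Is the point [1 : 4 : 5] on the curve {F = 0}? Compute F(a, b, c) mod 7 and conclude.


F(1,4,5) ≡ 5 (mod 7); P is NOT on the curve.

Evaluate F(1, 4, 5) term-by-term (mod 7).
  X**2*Y ↦ 1·1·4·1 = 4
  -X**2*Z ↦ -1·1·1·5 = -5
  -2*X*Y**2 ↦ -2·1·16·1 = -32
  2*X*Y*Z ↦ 2·1·4·5 = 40
  X*Z**2 ↦ 1·1·1·25 = 25
  Y**3 ↦ 1·1·64·1 = 64
  -3*Y**2*Z ↦ -3·1·16·5 = -240
  3*Y*Z**2 ↦ 3·1·4·25 = 300
  -3*Z**3 ↦ -3·1·1·125 = -375
Sum: F(1, 4, 5) = (4) + (-5) + (-32) + (40) + (25) + (64) + (-240) + (300) + (-375) = -219.
Reducing mod 7: -219 ≡ 5 (mod 7).
Since F(a, b, c) ≡ 5 ≠ 0 (mod 7), P does NOT lie on the curve.


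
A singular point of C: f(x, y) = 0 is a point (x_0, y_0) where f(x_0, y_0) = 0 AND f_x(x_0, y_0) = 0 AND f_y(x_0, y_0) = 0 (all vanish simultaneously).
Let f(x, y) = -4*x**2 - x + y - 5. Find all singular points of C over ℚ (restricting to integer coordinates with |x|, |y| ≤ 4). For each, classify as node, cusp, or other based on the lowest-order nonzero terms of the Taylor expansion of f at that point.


No singular points in the scanned grid; C is smooth there.

Compute partial derivatives:
  f_x = -8*x - 1.
  f_y = 1.
f_y = 1 is a nonzero constant, so f_y never vanishes: no point (x, y) can satisfy f = f_x = f_y = 0. In particular no (x, y) ∈ {−4, ..., 4}² is singular; the curve is smooth.


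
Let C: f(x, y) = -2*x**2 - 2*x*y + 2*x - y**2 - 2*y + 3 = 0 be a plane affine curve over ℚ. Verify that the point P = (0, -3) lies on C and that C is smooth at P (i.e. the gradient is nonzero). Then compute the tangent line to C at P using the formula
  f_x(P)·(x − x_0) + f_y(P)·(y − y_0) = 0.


Tangent line at P: 8*x + 4*y + 12 = 0.

Step 1: f(0, -3) = 0, so P lies on C.
Step 2: partial derivatives
  f_x(x, y) = -4*x - 2*y + 2, f_y(x, y) = -2*x - 2*y - 2.
  f_x(P) = 8, f_y(P) = 4 (gradient nonzero, so P is smooth).
Step 3: tangent line at P: 8·(x − 0) + 4·(y − -3) = 0.
Expanding: 8*x + 4*y + 12 = 0.


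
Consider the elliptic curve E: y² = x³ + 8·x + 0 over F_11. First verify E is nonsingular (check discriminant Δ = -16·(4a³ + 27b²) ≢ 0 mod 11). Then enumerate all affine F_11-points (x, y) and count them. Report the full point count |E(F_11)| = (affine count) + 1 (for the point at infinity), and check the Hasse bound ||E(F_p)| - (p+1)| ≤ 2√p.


Affine points = {(0, 0), (1, 3), (1, 8), (5, 0), (6, 0), (7, 5), (7, 6), (8, 2), (8, 9), (9, 3), (9, 8)}; affine count = 11; |E(F_11)| = 12.

Discriminant check: Δ ∝ 4a³ + 27b² = 4·8³ + 27·0² = 4·512 + 27·0 ≡ 2 (mod 11). Nonzero ⇒ E is nonsingular.
For each x ∈ F_11, compute rhs = x³ + 8·x + 0 mod 11, then count y ∈ F_11 with y² ≡ rhs.
  x = 0: rhs = 0, matching y values: 0 (1 points).
  x = 1: rhs = 9, matching y values: 3, 8 (2 points).
  x = 2: rhs = 2, matching y values: none (0 points).
  x = 3: rhs = 7, matching y values: none (0 points).
  x = 4: rhs = 8, matching y values: none (0 points).
  x = 5: rhs = 0, matching y values: 0 (1 points).
  x = 6: rhs = 0, matching y values: 0 (1 points).
  x = 7: rhs = 3, matching y values: 5, 6 (2 points).
  x = 8: rhs = 4, matching y values: 2, 9 (2 points).
  x = 9: rhs = 9, matching y values: 3, 8 (2 points).
  x = 10: rhs = 2, matching y values: none (0 points).
Total affine count: 11.
Full point count |E(F_11)| = 11 + 1 = 12.
Hasse bound: |12 − (11+1)| = |0| = 0 ≤ 2√11 ≈ 6.6332 ✓.


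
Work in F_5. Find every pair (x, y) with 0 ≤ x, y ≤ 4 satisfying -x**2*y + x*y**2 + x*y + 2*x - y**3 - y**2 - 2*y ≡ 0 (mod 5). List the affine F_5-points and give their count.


Affine F_5-points: {(0, 0), (1, 2), (1, 4), (2, 1), (2, 4), (3, 2)}; count = 6.

For each of the 25 pairs (x, y) ∈ F_5², evaluate f(x, y) mod 5. Record the zeros.
  x = 0: [0↦0, 1↦1, 2↦4, 3↦3, 4↦2]  zeros at y ∈ {0}
  x = 1: [0↦2, 1↦4, 2↦0, 3↦4, 4↦0]  zeros at y ∈ {2, 4}
  x = 2: [0↦4, 1↦0, 2↦2, 3↦4, 4↦0]  zeros at y ∈ {1, 4}
  x = 3: [0↦1, 1↦4, 2↦0, 3↦3, 4↦2]  zeros at y ∈ {2}
  x = 4: [0↦3, 1↦1, 2↦4, 3↦1, 4↦1]  zeros at y ∈ ∅
Collecting zeros: affine points = {(0, 0), (1, 2), (1, 4), (2, 1), (2, 4), (3, 2)}.
Total count |C(F_5)_aff| = 6.


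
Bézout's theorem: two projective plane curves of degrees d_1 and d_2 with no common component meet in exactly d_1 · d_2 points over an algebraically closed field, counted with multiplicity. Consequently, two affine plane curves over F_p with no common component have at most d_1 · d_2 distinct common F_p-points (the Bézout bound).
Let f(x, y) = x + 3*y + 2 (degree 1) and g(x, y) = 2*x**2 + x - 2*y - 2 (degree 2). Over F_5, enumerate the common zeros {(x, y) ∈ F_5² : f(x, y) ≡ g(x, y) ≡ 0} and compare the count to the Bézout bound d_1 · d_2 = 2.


Common zeros: ∅; count = 0; Bézout bound = 2.

deg(f) = 1, deg(g) = 2, so Bézout bound = 2.
Scan x ∈ F_5. For each x, list the y ∈ F_5 with f(x, y) ≡ 0 and those with g(x, y) ≡ 0 (mod 5); the common zeros in that column are the intersection.
  x = 0: f ≡ 0 at y ∈ {1}; g ≡ 0 at y ∈ {4}; common: ∅.
  x = 1: f ≡ 0 at y ∈ {4}; g ≡ 0 at y ∈ {3}; common: ∅.
  x = 2: f ≡ 0 at y ∈ {2}; g ≡ 0 at y ∈ {4}; common: ∅.
  x = 3: f ≡ 0 at y ∈ {0}; g ≡ 0 at y ∈ {2}; common: ∅.
  x = 4: f ≡ 0 at y ∈ {3}; g ≡ 0 at y ∈ {2}; common: ∅.
Collecting: common zeros = ∅, so the count is 0.
Comparison with the Bézout bound: 0 ≤ 2 = deg(f)·deg(g), as expected for curves with no common component (the affine F_5-count falls short of the bound because intersections may lie at infinity, over extension fields, or carry multiplicity).


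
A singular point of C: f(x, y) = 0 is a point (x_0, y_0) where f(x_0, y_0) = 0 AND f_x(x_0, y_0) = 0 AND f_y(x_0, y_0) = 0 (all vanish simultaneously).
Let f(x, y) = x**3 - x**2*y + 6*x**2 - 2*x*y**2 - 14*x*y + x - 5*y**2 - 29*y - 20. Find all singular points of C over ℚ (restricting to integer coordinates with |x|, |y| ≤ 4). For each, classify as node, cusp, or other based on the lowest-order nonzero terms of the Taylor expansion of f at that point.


Singular points: {(-3, -2)}; classification: node.

Compute partial derivatives:
  f_x = 3*x**2 - 2*x*y + 12*x - 2*y**2 - 14*y + 1.
  f_y = -x**2 - 4*x*y - 14*x - 10*y - 29.
Scan x_0 ∈ {−4, ..., 4}. For each x_0, f_y(x_0, y) is a polynomial in y; find its integer roots y ∈ {−4, ..., 4}, then test f_x and f at those candidates.
  x = -4: f_y(-4, y) = 6*y + 11; no integer root y with |y| ≤ 4.
  x = -3: f_y(-3, y) = 2*y + 4; vanishes at y ∈ {-2}. (-3, -2): f_x = 0, f = 0 — SINGULAR.
  x = -2: f_y(-2, y) = -2*y - 5; no integer root y with |y| ≤ 4.
  x = -1: f_y(-1, y) = -6*y - 16; no integer root y with |y| ≤ 4.
  x = 0: f_y(0, y) = -10*y - 29; no integer root y with |y| ≤ 4.
  x = 1: f_y(1, y) = -14*y - 44; no integer root y with |y| ≤ 4.
  x = 2: f_y(2, y) = -18*y - 61; no integer root y with |y| ≤ 4.
  x = 3: f_y(3, y) = -22*y - 80; no integer root y with |y| ≤ 4.
  x = 4: f_y(4, y) = -26*y - 101; no integer root y with |y| ≤ 4.
Only singular point on the grid: (-3, -2).
Classify: substitute x = -3 + u, y = -2 + v and expand: f = u**3 - u**2*v - u**2 - 2*u*v**2 + v**2.
No constant or linear terms (consistent with a singular point). Quadratic part: -u**2 + v**2. Cubic part: u**3 - u**2*v - 2*u*v**2.
The quadratic part v**2 - u**2 = (v − u)(v + u) splits into two distinct linear factors, so there are two distinct tangent lines y − -2 = ±(x − -3) — this is a node (ordinary double point).
Classification: node.


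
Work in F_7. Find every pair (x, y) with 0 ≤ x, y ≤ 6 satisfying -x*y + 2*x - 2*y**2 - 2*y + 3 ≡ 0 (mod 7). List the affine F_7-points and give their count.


Affine F_7-points: {(0, 3), (1, 1), (2, 0), (2, 5), (6, 4), (6, 6)}; count = 6.

For each of the 49 pairs (x, y) ∈ F_7², evaluate f(x, y) mod 7. Record the zeros.
  x = 0: [0↦3, 1↦6, 2↦5, 3↦0, 4↦5, 5↦6, 6↦3]  zeros at y ∈ {3}
  x = 1: [0↦5, 1↦0, 2↦5, 3↦6, 4↦3, 5↦3, 6↦6]  zeros at y ∈ {1}
  x = 2: [0↦0, 1↦1, 2↦5, 3↦5, 4↦1, 5↦0, 6↦2]  zeros at y ∈ {0, 5}
  x = 3: [0↦2, 1↦2, 2↦5, 3↦4, 4↦6, 5↦4, 6↦5]  zeros at y ∈ ∅
  x = 4: [0↦4, 1↦3, 2↦5, 3↦3, 4↦4, 5↦1, 6↦1]  zeros at y ∈ ∅
  x = 5: [0↦6, 1↦4, 2↦5, 3↦2, 4↦2, 5↦5, 6↦4]  zeros at y ∈ ∅
  x = 6: [0↦1, 1↦5, 2↦5, 3↦1, 4↦0, 5↦2, 6↦0]  zeros at y ∈ {4, 6}
Collecting zeros: affine points = {(0, 3), (1, 1), (2, 0), (2, 5), (6, 4), (6, 6)}.
Total count |C(F_7)_aff| = 6.


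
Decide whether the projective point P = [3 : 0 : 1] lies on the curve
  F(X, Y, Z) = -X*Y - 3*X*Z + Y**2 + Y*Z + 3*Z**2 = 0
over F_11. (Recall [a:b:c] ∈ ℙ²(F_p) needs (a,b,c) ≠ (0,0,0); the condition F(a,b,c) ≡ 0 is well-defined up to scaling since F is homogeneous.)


F(3,0,1) ≡ 5 (mod 11); P is NOT on the curve.

Evaluate F(3, 0, 1) term-by-term (mod 11).
  -X*Y ↦ -1·3·0·1 = 0
  -3*X*Z ↦ -3·3·1·1 = -9
  Y**2 ↦ 1·1·0·1 = 0
  Y*Z ↦ 1·1·0·1 = 0
  3*Z**2 ↦ 3·1·1·1 = 3
Sum: F(3, 0, 1) = (0) + (-9) + (0) + (0) + (3) = -6.
Reducing mod 11: -6 ≡ 5 (mod 11).
Since F(a, b, c) ≡ 5 ≠ 0 (mod 11), P does NOT lie on the curve.


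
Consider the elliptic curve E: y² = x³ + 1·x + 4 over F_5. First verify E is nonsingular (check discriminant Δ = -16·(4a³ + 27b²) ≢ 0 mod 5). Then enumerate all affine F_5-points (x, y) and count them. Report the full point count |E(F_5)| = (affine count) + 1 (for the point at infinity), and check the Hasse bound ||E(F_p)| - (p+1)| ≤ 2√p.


Affine points = {(0, 2), (0, 3), (1, 1), (1, 4), (2, 2), (2, 3), (3, 2), (3, 3)}; affine count = 8; |E(F_5)| = 9.

Discriminant check: Δ ∝ 4a³ + 27b² = 4·1³ + 27·4² = 4·1 + 27·16 ≡ 1 (mod 5). Nonzero ⇒ E is nonsingular.
For each x ∈ F_5, compute rhs = x³ + 1·x + 4 mod 5, then count y ∈ F_5 with y² ≡ rhs.
  x = 0: rhs = 4, matching y values: 2, 3 (2 points).
  x = 1: rhs = 1, matching y values: 1, 4 (2 points).
  x = 2: rhs = 4, matching y values: 2, 3 (2 points).
  x = 3: rhs = 4, matching y values: 2, 3 (2 points).
  x = 4: rhs = 2, matching y values: none (0 points).
Total affine count: 8.
Full point count |E(F_5)| = 8 + 1 = 9.
Hasse bound: |9 − (5+1)| = |3| = 3 ≤ 2√5 ≈ 4.4721 ✓.


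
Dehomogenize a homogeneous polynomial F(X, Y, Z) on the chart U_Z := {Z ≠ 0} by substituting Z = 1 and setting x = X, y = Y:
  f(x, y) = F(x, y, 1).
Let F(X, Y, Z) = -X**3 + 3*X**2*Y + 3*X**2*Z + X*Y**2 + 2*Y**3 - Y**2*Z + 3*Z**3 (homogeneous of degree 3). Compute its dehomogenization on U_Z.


f(x, y) = -x**3 + 3*x**2*y + 3*x**2 + x*y**2 + 2*y**3 - y**2 + 3

On U_Z we set Z = 1. Each monomial c·X^i·Y^j·Z^k in F becomes c·x^i·y^j·1^k = c·x^i·y^j.
Substituting Z = 1: F(X, Y, 1) = -x**3 + 3*x**2*y + 3*x**2 + x*y**2 + 2*y**3 - y**2 + 3.
Note: deg(f) ≤ deg(F) = 3; strict inequality happens when F is divisible by Z (lost terms).


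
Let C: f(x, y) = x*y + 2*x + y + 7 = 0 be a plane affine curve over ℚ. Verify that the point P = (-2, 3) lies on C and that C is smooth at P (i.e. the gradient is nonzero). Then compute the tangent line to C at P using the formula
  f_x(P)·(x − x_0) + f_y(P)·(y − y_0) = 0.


Tangent line at P: 5*x - y + 13 = 0.

Step 1: f(-2, 3) = 0, so P lies on C.
Step 2: partial derivatives
  f_x(x, y) = y + 2, f_y(x, y) = x + 1.
  f_x(P) = 5, f_y(P) = -1 (gradient nonzero, so P is smooth).
Step 3: tangent line at P: 5·(x − -2) + -1·(y − 3) = 0.
Expanding: 5*x - y + 13 = 0.


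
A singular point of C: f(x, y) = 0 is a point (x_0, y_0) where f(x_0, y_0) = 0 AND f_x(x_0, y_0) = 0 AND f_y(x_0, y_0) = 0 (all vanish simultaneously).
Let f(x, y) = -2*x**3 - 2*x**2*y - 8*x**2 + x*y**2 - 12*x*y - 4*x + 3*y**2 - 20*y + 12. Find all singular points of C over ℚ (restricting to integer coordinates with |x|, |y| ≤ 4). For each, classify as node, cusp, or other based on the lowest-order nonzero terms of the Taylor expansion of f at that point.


Singular points: {(-2, 2)}; classification: cusp.

Compute partial derivatives:
  f_x = -6*x**2 - 4*x*y - 16*x + y**2 - 12*y - 4.
  f_y = -2*x**2 + 2*x*y - 12*x + 6*y - 20.
Scan x_0 ∈ {−4, ..., 4}. For each x_0, f_y(x_0, y) is a polynomial in y; find its integer roots y ∈ {−4, ..., 4}, then test f_x and f at those candidates.
  x = -4: f_y(-4, y) = -2*y - 4; vanishes at y ∈ {-2}. (-4, -2): f_x = -40 ≠ 0.
  x = -3: f_y(-3, y) = -2; no integer root y with |y| ≤ 4.
  x = -2: f_y(-2, y) = 2*y - 4; vanishes at y ∈ {2}. (-2, 2): f_x = 0, f = 0 — SINGULAR.
  x = -1: f_y(-1, y) = 4*y - 10; no integer root y with |y| ≤ 4.
  x = 0: f_y(0, y) = 6*y - 20; no integer root y with |y| ≤ 4.
  x = 1: f_y(1, y) = 8*y - 34; no integer root y with |y| ≤ 4.
  x = 2: f_y(2, y) = 10*y - 52; no integer root y with |y| ≤ 4.
  x = 3: f_y(3, y) = 12*y - 74; no integer root y with |y| ≤ 4.
  x = 4: f_y(4, y) = 14*y - 100; no integer root y with |y| ≤ 4.
Only singular point on the grid: (-2, 2).
Classify: substitute x = -2 + u, y = 2 + v and expand: f = -2*u**3 - 2*u**2*v + u*v**2 + v**2.
No constant or linear terms (consistent with a singular point). Quadratic part: v**2. Cubic part: -2*u**3 - 2*u**2*v + u*v**2.
The quadratic part v**2 is a perfect square, so there is a single (double) tangent line v = 0, i.e. y = 2. Restricting the cubic part to that line (v = 0) leaves -2*u**3 ≠ 0, so f is not divisible by v and the branch is v² ≈ 2*u**3 to lowest order — this is a cusp.
Classification: cusp.


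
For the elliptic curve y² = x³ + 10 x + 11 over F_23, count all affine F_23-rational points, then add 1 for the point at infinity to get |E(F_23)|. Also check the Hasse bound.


Affine points = {(2, 4), (2, 19), (4, 0), (5, 5), (5, 18), (9, 5), (9, 18), (11, 7), (11, 16), (16, 9), (16, 14), (20, 0), (21, 11), (21, 12), (22, 0)}; affine count = 15; |E(F_23)| = 16.

Discriminant check: Δ ∝ 4a³ + 27b² = 4·10³ + 27·11² = 4·1000 + 27·121 ≡ 22 (mod 23). Nonzero ⇒ E is nonsingular.
For each x ∈ F_23, compute rhs = x³ + 10·x + 11 mod 23, then count y ∈ F_23 with y² ≡ rhs.
  x = 0: rhs = 11, matching y values: none (0 points).
  x = 1: rhs = 22, matching y values: none (0 points).
  x = 2: rhs = 16, matching y values: 4, 19 (2 points).
  x = 3: rhs = 22, matching y values: none (0 points).
  x = 4: rhs = 0, matching y values: 0 (1 points).
  x = 5: rhs = 2, matching y values: 5, 18 (2 points).
  x = 6: rhs = 11, matching y values: none (0 points).
  x = 7: rhs = 10, matching y values: none (0 points).
  x = 8: rhs = 5, matching y values: none (0 points).
  x = 9: rhs = 2, matching y values: 5, 18 (2 points).
  x = 10: rhs = 7, matching y values: none (0 points).
  x = 11: rhs = 3, matching y values: 7, 16 (2 points).
  x = 12: rhs = 19, matching y values: none (0 points).
  x = 13: rhs = 15, matching y values: none (0 points).
  x = 14: rhs = 20, matching y values: none (0 points).
  x = 15: rhs = 17, matching y values: none (0 points).
  x = 16: rhs = 12, matching y values: 9, 14 (2 points).
  x = 17: rhs = 11, matching y values: none (0 points).
  x = 18: rhs = 20, matching y values: none (0 points).
  x = 19: rhs = 22, matching y values: none (0 points).
  x = 20: rhs = 0, matching y values: 0 (1 points).
  x = 21: rhs = 6, matching y values: 11, 12 (2 points).
  x = 22: rhs = 0, matching y values: 0 (1 points).
Total affine count: 15.
Full point count |E(F_23)| = 15 + 1 = 16.
Hasse bound: |16 − (23+1)| = |-8| = 8 ≤ 2√23 ≈ 9.5917 ✓.
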